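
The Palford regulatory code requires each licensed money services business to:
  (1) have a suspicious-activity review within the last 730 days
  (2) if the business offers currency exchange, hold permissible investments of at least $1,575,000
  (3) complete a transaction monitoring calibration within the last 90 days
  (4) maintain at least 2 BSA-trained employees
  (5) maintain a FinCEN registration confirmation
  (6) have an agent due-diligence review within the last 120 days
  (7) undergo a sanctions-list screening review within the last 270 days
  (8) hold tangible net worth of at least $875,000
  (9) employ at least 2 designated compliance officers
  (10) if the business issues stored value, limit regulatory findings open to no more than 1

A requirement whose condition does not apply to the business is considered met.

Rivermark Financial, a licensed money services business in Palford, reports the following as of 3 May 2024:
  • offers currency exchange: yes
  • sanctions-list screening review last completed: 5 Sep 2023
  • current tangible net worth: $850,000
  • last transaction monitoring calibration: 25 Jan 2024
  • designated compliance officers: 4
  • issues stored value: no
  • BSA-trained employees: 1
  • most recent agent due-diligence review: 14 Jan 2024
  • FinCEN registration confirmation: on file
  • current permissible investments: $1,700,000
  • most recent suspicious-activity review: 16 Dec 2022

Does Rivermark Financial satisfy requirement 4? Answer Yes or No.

No

4. BSA-trained employees 1 < 2 → not met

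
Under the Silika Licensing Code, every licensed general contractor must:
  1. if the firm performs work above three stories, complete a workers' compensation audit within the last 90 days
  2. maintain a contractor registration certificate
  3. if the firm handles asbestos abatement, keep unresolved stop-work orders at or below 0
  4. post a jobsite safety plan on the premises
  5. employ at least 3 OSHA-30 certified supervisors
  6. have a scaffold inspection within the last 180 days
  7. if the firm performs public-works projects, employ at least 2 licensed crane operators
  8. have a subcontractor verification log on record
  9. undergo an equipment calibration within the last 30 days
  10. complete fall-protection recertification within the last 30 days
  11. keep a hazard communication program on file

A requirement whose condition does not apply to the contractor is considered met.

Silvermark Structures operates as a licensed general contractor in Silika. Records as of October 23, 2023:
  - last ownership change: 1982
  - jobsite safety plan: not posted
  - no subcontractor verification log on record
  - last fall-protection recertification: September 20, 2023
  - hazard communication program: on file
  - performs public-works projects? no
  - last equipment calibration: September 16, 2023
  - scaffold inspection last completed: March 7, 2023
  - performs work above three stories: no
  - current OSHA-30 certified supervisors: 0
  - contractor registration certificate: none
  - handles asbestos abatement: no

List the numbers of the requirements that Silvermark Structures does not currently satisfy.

1. condition 'performs work above three stories' does not hold → requirement n/a → met
2. contractor registration certificate absent → not met
3. condition 'handles asbestos abatement' does not hold → requirement n/a → met
4. jobsite safety plan absent → not met
5. OSHA-30 certified supervisors 0 < 3 → not met
6. scaffold inspection 230 days ago vs limit 180 → not met
7. condition 'performs public-works projects' does not hold → requirement n/a → met
8. subcontractor verification log absent → not met
9. equipment calibration 37 days ago vs limit 30 → not met
10. fall-protection recertification 33 days ago vs limit 30 → not met
11. hazard communication program present → met
Not met: 2, 4, 5, 6, 8, 9, 10

2, 4, 5, 6, 8, 9, 10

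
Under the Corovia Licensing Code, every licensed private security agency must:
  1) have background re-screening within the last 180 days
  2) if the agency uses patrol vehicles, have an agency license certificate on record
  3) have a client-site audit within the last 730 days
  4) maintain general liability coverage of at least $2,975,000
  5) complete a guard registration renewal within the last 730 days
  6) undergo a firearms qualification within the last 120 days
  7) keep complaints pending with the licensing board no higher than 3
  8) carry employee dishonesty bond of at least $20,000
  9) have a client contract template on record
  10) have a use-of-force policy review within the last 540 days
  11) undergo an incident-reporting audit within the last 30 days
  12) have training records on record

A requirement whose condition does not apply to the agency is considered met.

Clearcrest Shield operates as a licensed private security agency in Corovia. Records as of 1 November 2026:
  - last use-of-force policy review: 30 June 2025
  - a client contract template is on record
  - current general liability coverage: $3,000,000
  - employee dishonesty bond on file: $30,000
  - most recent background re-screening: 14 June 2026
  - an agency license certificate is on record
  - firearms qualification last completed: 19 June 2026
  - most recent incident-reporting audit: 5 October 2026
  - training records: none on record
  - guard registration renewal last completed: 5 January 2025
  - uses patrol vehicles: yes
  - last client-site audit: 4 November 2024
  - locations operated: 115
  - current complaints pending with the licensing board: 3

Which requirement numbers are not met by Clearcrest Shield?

6, 12

1. background re-screening 140 days ago vs limit 180 → met
2. condition 'uses patrol vehicles' holds; agency license certificate present → met
3. client-site audit 727 days ago vs limit 730 → met
4. general liability coverage $3,000,000 ≥ $2,975,000 → met
5. guard registration renewal 665 days ago vs limit 730 → met
6. firearms qualification 135 days ago vs limit 120 → not met
7. complaints pending with the licensing board 3 ≤ 3 → met
8. employee dishonesty bond $30,000 ≥ $20,000 → met
9. client contract template present → met
10. use-of-force policy review 489 days ago vs limit 540 → met
11. incident-reporting audit 27 days ago vs limit 30 → met
12. training records absent → not met
Not met: 6, 12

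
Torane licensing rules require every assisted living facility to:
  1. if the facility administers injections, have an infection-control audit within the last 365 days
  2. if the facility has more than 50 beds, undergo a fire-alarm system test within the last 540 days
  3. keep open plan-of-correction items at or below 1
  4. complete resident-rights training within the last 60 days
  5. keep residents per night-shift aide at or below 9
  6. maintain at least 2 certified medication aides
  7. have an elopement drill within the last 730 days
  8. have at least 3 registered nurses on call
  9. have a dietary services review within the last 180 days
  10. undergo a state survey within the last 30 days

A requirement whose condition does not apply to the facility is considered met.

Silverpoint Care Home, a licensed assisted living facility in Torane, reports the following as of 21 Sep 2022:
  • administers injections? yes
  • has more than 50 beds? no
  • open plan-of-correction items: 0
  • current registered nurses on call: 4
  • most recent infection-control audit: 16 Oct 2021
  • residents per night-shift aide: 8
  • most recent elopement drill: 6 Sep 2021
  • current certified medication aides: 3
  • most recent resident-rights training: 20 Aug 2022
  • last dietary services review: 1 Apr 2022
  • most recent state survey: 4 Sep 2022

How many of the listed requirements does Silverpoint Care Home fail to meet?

0

1. condition 'administers injections' holds; infection-control audit 340 days ago vs limit 365 → met
2. condition 'has more than 50 beds' does not hold → requirement n/a → met
3. open plan-of-correction items 0 ≤ 1 → met
4. resident-rights training 32 days ago vs limit 60 → met
5. residents per night-shift aide 8 ≤ 9 → met
6. certified medication aides 3 ≥ 2 → met
7. elopement drill 380 days ago vs limit 730 → met
8. registered nurses on call 4 ≥ 3 → met
9. dietary services review 173 days ago vs limit 180 → met
10. state survey 17 days ago vs limit 30 → met
Not met: 0 of 10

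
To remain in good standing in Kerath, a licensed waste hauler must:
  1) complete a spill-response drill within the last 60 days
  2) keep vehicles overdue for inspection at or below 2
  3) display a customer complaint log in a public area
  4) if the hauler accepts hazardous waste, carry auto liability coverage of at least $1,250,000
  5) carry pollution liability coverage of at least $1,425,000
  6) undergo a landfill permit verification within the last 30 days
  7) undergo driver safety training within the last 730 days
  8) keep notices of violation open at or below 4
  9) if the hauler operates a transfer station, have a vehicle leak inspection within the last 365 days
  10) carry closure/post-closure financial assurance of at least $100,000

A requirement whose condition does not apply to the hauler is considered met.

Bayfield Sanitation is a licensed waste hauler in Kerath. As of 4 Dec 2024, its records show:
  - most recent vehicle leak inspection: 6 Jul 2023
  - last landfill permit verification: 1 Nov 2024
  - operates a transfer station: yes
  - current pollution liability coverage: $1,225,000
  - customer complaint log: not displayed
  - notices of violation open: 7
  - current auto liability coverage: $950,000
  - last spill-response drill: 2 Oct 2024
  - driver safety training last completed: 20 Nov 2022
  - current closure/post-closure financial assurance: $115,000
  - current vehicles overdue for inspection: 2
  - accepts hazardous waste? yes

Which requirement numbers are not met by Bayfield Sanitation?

1. spill-response drill 63 days ago vs limit 60 → not met
2. vehicles overdue for inspection 2 ≤ 2 → met
3. customer complaint log absent → not met
4. condition 'accepts hazardous waste' holds; auto liability coverage $950,000 < $1,250,000 → not met
5. pollution liability coverage $1,225,000 < $1,425,000 → not met
6. landfill permit verification 33 days ago vs limit 30 → not met
7. driver safety training 745 days ago vs limit 730 → not met
8. notices of violation open 7 > 4 → not met
9. condition 'operates a transfer station' holds; vehicle leak inspection 517 days ago vs limit 365 → not met
10. closure/post-closure financial assurance $115,000 ≥ $100,000 → met
Not met: 1, 3, 4, 5, 6, 7, 8, 9

1, 3, 4, 5, 6, 7, 8, 9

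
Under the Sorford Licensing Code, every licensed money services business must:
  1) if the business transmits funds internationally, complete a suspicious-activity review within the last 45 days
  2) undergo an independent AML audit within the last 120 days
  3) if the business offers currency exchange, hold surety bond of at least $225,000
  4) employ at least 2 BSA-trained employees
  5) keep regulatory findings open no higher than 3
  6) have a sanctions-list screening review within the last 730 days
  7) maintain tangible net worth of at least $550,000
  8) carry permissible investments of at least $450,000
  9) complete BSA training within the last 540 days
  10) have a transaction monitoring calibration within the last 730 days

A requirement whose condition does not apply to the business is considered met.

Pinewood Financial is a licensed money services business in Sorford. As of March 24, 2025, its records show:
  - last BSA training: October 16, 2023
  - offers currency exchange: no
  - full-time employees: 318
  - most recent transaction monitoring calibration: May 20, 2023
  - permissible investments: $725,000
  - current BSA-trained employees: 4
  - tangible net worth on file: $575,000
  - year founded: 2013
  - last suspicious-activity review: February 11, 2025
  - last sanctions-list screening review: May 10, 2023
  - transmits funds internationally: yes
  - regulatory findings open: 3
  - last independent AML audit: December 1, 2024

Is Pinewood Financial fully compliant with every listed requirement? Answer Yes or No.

1. condition 'transmits funds internationally' holds; suspicious-activity review 41 days ago vs limit 45 → met
2. independent AML audit 113 days ago vs limit 120 → met
3. condition 'offers currency exchange' does not hold → requirement n/a → met
4. BSA-trained employees 4 ≥ 2 → met
5. regulatory findings open 3 ≤ 3 → met
6. sanctions-list screening review 684 days ago vs limit 730 → met
7. tangible net worth $575,000 ≥ $550,000 → met
8. permissible investments $725,000 ≥ $450,000 → met
9. BSA training 525 days ago vs limit 540 → met
10. transaction monitoring calibration 674 days ago vs limit 730 → met
All met.

Yes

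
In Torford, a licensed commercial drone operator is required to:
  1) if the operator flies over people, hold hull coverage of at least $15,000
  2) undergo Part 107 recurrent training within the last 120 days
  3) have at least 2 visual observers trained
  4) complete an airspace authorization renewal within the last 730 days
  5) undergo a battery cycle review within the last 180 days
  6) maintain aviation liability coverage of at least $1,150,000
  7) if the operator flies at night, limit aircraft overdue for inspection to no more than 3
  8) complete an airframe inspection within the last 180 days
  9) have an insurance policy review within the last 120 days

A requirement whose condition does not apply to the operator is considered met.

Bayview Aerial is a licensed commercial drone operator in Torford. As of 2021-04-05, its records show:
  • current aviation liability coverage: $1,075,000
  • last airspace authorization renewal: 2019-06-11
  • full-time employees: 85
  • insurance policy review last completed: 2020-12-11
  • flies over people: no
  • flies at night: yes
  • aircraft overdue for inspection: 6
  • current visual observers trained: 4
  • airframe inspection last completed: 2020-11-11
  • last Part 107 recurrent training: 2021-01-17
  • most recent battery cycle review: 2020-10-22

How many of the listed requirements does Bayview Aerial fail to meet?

1. condition 'flies over people' does not hold → requirement n/a → met
2. Part 107 recurrent training 78 days ago vs limit 120 → met
3. visual observers trained 4 ≥ 2 → met
4. airspace authorization renewal 664 days ago vs limit 730 → met
5. battery cycle review 165 days ago vs limit 180 → met
6. aviation liability coverage $1,075,000 < $1,150,000 → not met
7. condition 'flies at night' holds; aircraft overdue for inspection 6 > 3 → not met
8. airframe inspection 145 days ago vs limit 180 → met
9. insurance policy review 115 days ago vs limit 120 → met
Not met: 2 of 9

2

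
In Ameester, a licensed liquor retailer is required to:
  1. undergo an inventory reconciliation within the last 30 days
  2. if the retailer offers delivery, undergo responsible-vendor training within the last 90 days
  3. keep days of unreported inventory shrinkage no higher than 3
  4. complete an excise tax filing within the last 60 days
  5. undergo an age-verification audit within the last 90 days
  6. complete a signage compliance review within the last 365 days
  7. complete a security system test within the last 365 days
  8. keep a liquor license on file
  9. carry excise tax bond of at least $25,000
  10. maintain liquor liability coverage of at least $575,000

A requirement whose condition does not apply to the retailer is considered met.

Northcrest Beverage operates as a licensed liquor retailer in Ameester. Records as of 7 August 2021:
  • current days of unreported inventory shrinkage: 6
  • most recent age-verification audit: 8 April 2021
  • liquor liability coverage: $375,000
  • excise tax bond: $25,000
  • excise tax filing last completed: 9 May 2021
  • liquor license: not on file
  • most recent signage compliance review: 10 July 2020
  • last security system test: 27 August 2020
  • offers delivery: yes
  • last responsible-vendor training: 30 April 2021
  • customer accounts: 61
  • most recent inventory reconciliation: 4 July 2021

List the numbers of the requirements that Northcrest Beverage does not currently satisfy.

1, 2, 3, 4, 5, 6, 8, 10

1. inventory reconciliation 34 days ago vs limit 30 → not met
2. condition 'offers delivery' holds; responsible-vendor training 99 days ago vs limit 90 → not met
3. days of unreported inventory shrinkage 6 > 3 → not met
4. excise tax filing 90 days ago vs limit 60 → not met
5. age-verification audit 121 days ago vs limit 90 → not met
6. signage compliance review 393 days ago vs limit 365 → not met
7. security system test 345 days ago vs limit 365 → met
8. liquor license absent → not met
9. excise tax bond $25,000 ≥ $25,000 → met
10. liquor liability coverage $375,000 < $575,000 → not met
Not met: 1, 2, 3, 4, 5, 6, 8, 10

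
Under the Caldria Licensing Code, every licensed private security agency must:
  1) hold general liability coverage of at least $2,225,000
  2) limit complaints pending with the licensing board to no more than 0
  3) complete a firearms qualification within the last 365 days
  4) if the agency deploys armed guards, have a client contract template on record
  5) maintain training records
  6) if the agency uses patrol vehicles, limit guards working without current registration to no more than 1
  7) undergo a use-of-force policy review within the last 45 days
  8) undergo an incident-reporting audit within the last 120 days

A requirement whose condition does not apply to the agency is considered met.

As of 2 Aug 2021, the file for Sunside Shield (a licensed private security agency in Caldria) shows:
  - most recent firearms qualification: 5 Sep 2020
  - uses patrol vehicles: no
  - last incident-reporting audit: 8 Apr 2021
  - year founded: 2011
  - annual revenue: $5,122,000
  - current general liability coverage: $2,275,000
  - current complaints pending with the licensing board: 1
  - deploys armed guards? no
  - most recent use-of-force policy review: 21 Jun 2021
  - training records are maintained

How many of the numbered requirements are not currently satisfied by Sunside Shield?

1. general liability coverage $2,275,000 ≥ $2,225,000 → met
2. complaints pending with the licensing board 1 > 0 → not met
3. firearms qualification 331 days ago vs limit 365 → met
4. condition 'deploys armed guards' does not hold → requirement n/a → met
5. training records present → met
6. condition 'uses patrol vehicles' does not hold → requirement n/a → met
7. use-of-force policy review 42 days ago vs limit 45 → met
8. incident-reporting audit 116 days ago vs limit 120 → met
Not met: 1 of 8

1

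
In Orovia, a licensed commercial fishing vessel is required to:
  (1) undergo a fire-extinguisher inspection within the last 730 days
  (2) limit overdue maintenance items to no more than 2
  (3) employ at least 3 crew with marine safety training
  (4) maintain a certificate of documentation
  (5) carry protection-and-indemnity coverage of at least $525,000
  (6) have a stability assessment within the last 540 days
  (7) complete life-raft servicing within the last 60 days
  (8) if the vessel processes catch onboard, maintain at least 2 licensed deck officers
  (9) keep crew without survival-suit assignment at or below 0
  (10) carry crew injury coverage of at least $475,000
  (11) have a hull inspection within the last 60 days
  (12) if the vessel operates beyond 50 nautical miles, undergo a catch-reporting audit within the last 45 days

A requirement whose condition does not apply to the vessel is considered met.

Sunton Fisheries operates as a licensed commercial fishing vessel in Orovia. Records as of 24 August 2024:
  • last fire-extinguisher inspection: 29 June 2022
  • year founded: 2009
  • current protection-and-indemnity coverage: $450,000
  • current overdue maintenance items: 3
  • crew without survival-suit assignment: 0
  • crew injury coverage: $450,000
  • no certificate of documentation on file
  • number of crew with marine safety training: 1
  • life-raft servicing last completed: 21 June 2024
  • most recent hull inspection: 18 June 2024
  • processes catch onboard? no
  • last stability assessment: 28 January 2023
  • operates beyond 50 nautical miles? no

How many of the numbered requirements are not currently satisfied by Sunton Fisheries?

9

1. fire-extinguisher inspection 787 days ago vs limit 730 → not met
2. overdue maintenance items 3 > 2 → not met
3. crew with marine safety training 1 < 3 → not met
4. certificate of documentation absent → not met
5. protection-and-indemnity coverage $450,000 < $525,000 → not met
6. stability assessment 574 days ago vs limit 540 → not met
7. life-raft servicing 64 days ago vs limit 60 → not met
8. condition 'processes catch onboard' does not hold → requirement n/a → met
9. crew without survival-suit assignment 0 ≤ 0 → met
10. crew injury coverage $450,000 < $475,000 → not met
11. hull inspection 67 days ago vs limit 60 → not met
12. condition 'operates beyond 50 nautical miles' does not hold → requirement n/a → met
Not met: 9 of 12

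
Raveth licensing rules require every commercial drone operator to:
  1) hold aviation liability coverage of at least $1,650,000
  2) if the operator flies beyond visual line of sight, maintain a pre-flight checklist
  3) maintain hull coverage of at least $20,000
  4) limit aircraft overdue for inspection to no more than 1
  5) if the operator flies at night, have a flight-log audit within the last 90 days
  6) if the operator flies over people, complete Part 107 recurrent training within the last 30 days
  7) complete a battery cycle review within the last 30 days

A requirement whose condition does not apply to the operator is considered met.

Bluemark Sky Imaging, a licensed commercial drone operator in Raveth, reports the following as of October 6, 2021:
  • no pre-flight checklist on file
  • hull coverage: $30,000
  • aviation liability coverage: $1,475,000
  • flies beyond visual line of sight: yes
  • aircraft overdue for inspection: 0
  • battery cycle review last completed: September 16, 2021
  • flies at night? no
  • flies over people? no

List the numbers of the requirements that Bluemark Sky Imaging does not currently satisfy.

1, 2

1. aviation liability coverage $1,475,000 < $1,650,000 → not met
2. condition 'flies beyond visual line of sight' holds; pre-flight checklist absent → not met
3. hull coverage $30,000 ≥ $20,000 → met
4. aircraft overdue for inspection 0 ≤ 1 → met
5. condition 'flies at night' does not hold → requirement n/a → met
6. condition 'flies over people' does not hold → requirement n/a → met
7. battery cycle review 20 days ago vs limit 30 → met
Not met: 1, 2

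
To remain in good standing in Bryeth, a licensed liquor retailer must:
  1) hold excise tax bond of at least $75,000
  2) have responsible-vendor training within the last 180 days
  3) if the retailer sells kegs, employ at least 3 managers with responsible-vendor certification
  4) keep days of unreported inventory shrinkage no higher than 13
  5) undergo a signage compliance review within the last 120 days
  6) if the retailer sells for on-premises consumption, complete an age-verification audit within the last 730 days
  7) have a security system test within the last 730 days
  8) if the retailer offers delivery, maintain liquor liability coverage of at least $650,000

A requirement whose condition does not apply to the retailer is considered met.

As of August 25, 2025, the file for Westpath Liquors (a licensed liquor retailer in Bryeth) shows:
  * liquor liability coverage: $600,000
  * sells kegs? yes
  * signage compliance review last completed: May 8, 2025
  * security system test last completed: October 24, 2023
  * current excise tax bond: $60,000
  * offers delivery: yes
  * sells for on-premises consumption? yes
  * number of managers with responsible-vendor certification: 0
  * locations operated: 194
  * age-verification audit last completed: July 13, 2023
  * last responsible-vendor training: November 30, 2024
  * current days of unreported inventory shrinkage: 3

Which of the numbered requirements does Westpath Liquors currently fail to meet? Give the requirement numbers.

1. excise tax bond $60,000 < $75,000 → not met
2. responsible-vendor training 268 days ago vs limit 180 → not met
3. condition 'sells kegs' holds; managers with responsible-vendor certification 0 < 3 → not met
4. days of unreported inventory shrinkage 3 ≤ 13 → met
5. signage compliance review 109 days ago vs limit 120 → met
6. condition 'sells for on-premises consumption' holds; age-verification audit 774 days ago vs limit 730 → not met
7. security system test 671 days ago vs limit 730 → met
8. condition 'offers delivery' holds; liquor liability coverage $600,000 < $650,000 → not met
Not met: 1, 2, 3, 6, 8

1, 2, 3, 6, 8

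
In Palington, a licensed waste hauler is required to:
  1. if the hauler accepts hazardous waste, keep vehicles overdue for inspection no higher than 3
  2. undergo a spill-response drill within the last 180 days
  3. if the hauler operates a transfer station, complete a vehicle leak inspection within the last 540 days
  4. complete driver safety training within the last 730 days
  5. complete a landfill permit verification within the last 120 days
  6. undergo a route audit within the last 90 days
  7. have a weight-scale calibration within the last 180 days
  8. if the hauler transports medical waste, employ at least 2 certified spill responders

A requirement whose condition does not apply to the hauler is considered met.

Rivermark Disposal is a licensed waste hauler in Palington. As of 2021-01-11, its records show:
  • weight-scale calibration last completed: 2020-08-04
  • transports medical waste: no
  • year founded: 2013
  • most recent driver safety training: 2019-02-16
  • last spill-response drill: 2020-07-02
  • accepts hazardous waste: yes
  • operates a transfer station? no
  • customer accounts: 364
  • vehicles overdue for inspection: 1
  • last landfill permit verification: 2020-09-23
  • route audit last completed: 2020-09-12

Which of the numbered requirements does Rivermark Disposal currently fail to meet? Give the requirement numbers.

2, 6

1. condition 'accepts hazardous waste' holds; vehicles overdue for inspection 1 ≤ 3 → met
2. spill-response drill 193 days ago vs limit 180 → not met
3. condition 'operates a transfer station' does not hold → requirement n/a → met
4. driver safety training 695 days ago vs limit 730 → met
5. landfill permit verification 110 days ago vs limit 120 → met
6. route audit 121 days ago vs limit 90 → not met
7. weight-scale calibration 160 days ago vs limit 180 → met
8. condition 'transports medical waste' does not hold → requirement n/a → met
Not met: 2, 6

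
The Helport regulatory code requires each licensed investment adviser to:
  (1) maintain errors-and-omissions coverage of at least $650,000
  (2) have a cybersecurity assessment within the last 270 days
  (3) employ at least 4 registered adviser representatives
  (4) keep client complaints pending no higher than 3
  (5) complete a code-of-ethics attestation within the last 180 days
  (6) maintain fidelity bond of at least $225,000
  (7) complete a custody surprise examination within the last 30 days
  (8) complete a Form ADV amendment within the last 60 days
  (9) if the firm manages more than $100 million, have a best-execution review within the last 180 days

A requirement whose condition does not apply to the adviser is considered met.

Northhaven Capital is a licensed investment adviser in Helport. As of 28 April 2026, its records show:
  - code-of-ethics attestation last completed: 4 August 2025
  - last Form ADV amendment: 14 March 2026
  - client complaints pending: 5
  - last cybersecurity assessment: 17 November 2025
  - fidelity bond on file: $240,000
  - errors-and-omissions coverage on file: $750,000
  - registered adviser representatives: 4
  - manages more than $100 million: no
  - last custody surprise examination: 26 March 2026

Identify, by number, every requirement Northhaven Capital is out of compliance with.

1. errors-and-omissions coverage $750,000 ≥ $650,000 → met
2. cybersecurity assessment 162 days ago vs limit 270 → met
3. registered adviser representatives 4 ≥ 4 → met
4. client complaints pending 5 > 3 → not met
5. code-of-ethics attestation 267 days ago vs limit 180 → not met
6. fidelity bond $240,000 ≥ $225,000 → met
7. custody surprise examination 33 days ago vs limit 30 → not met
8. Form ADV amendment 45 days ago vs limit 60 → met
9. condition 'manages more than $100 million' does not hold → requirement n/a → met
Not met: 4, 5, 7

4, 5, 7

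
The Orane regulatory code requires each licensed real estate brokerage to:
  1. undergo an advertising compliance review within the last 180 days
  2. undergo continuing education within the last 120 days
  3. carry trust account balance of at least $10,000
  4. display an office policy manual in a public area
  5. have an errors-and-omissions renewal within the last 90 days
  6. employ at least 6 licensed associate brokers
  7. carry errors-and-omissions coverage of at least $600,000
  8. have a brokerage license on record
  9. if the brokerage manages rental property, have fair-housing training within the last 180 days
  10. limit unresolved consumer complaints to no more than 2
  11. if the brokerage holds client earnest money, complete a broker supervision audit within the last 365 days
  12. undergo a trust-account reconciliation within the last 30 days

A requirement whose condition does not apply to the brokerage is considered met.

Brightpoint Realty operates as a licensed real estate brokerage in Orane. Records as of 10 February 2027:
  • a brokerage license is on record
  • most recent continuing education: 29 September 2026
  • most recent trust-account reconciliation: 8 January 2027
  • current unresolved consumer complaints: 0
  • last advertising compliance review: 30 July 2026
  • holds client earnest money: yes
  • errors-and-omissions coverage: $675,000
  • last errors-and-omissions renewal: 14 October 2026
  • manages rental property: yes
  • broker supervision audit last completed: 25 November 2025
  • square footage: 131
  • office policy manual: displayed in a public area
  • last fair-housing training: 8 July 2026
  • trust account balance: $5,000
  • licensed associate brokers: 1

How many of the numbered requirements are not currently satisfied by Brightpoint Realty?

1. advertising compliance review 195 days ago vs limit 180 → not met
2. continuing education 134 days ago vs limit 120 → not met
3. trust account balance $5,000 < $10,000 → not met
4. office policy manual present → met
5. errors-and-omissions renewal 119 days ago vs limit 90 → not met
6. licensed associate brokers 1 < 6 → not met
7. errors-and-omissions coverage $675,000 ≥ $600,000 → met
8. brokerage license present → met
9. condition 'manages rental property' holds; fair-housing training 217 days ago vs limit 180 → not met
10. unresolved consumer complaints 0 ≤ 2 → met
11. condition 'holds client earnest money' holds; broker supervision audit 442 days ago vs limit 365 → not met
12. trust-account reconciliation 33 days ago vs limit 30 → not met
Not met: 8 of 12

8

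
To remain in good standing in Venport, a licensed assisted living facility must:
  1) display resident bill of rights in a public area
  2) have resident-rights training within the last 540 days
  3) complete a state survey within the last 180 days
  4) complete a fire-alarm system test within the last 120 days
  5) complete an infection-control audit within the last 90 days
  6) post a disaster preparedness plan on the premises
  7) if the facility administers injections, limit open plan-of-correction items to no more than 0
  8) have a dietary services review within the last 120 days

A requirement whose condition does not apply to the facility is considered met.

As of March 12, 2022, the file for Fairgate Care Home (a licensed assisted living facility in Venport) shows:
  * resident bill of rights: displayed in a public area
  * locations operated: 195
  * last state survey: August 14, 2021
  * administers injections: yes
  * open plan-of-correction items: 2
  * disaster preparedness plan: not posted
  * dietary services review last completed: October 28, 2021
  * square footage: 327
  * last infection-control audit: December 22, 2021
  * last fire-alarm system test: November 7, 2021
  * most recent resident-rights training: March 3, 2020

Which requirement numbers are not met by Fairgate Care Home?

1. resident bill of rights present → met
2. resident-rights training 739 days ago vs limit 540 → not met
3. state survey 210 days ago vs limit 180 → not met
4. fire-alarm system test 125 days ago vs limit 120 → not met
5. infection-control audit 80 days ago vs limit 90 → met
6. disaster preparedness plan absent → not met
7. condition 'administers injections' holds; open plan-of-correction items 2 > 0 → not met
8. dietary services review 135 days ago vs limit 120 → not met
Not met: 2, 3, 4, 6, 7, 8

2, 3, 4, 6, 7, 8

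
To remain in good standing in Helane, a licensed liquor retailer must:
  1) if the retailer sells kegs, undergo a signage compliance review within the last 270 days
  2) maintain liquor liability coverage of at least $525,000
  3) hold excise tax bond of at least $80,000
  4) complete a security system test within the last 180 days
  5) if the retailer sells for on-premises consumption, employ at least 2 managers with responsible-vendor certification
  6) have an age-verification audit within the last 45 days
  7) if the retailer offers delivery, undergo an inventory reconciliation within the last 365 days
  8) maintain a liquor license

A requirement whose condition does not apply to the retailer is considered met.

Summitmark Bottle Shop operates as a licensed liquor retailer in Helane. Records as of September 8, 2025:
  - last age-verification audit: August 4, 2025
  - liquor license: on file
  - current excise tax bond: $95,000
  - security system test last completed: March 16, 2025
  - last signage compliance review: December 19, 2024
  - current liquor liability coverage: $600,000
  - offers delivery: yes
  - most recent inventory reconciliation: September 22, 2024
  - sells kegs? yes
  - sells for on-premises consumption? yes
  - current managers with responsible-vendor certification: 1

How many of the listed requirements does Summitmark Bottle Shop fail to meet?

1. condition 'sells kegs' holds; signage compliance review 263 days ago vs limit 270 → met
2. liquor liability coverage $600,000 ≥ $525,000 → met
3. excise tax bond $95,000 ≥ $80,000 → met
4. security system test 176 days ago vs limit 180 → met
5. condition 'sells for on-premises consumption' holds; managers with responsible-vendor certification 1 < 2 → not met
6. age-verification audit 35 days ago vs limit 45 → met
7. condition 'offers delivery' holds; inventory reconciliation 351 days ago vs limit 365 → met
8. liquor license present → met
Not met: 1 of 8

1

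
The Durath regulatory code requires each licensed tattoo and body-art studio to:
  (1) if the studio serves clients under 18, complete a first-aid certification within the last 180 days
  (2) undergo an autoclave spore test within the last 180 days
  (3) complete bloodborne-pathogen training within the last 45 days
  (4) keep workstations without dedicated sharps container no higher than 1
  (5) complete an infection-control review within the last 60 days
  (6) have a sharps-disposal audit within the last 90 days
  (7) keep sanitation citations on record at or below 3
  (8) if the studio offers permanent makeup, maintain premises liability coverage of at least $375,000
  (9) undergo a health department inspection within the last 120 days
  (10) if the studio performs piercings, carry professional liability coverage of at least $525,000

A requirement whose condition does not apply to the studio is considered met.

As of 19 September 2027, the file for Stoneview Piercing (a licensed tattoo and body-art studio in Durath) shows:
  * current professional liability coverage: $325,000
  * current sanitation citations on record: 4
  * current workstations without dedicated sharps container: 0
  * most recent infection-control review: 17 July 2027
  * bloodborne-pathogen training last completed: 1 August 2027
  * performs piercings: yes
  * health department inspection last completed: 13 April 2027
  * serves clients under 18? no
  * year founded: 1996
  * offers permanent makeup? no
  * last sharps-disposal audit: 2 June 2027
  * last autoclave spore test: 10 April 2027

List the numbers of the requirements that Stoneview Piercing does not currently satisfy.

3, 5, 6, 7, 9, 10

1. condition 'serves clients under 18' does not hold → requirement n/a → met
2. autoclave spore test 162 days ago vs limit 180 → met
3. bloodborne-pathogen training 49 days ago vs limit 45 → not met
4. workstations without dedicated sharps container 0 ≤ 1 → met
5. infection-control review 64 days ago vs limit 60 → not met
6. sharps-disposal audit 109 days ago vs limit 90 → not met
7. sanitation citations on record 4 > 3 → not met
8. condition 'offers permanent makeup' does not hold → requirement n/a → met
9. health department inspection 159 days ago vs limit 120 → not met
10. condition 'performs piercings' holds; professional liability coverage $325,000 < $525,000 → not met
Not met: 3, 5, 6, 7, 9, 10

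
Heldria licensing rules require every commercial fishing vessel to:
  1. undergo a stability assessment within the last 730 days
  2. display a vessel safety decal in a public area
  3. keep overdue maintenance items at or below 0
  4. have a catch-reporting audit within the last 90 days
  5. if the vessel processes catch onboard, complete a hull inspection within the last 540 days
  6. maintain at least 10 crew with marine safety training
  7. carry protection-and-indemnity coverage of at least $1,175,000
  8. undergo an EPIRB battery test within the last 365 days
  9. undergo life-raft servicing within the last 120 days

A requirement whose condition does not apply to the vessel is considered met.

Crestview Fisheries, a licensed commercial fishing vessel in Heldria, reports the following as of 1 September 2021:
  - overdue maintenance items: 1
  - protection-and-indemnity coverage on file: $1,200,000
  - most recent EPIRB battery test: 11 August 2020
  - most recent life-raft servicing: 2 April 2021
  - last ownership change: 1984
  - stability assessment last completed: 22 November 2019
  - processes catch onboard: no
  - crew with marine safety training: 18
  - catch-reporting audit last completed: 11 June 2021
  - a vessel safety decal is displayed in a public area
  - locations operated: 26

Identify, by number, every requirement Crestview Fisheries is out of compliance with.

3, 8, 9

1. stability assessment 649 days ago vs limit 730 → met
2. vessel safety decal present → met
3. overdue maintenance items 1 > 0 → not met
4. catch-reporting audit 82 days ago vs limit 90 → met
5. condition 'processes catch onboard' does not hold → requirement n/a → met
6. crew with marine safety training 18 ≥ 10 → met
7. protection-and-indemnity coverage $1,200,000 ≥ $1,175,000 → met
8. EPIRB battery test 386 days ago vs limit 365 → not met
9. life-raft servicing 152 days ago vs limit 120 → not met
Not met: 3, 8, 9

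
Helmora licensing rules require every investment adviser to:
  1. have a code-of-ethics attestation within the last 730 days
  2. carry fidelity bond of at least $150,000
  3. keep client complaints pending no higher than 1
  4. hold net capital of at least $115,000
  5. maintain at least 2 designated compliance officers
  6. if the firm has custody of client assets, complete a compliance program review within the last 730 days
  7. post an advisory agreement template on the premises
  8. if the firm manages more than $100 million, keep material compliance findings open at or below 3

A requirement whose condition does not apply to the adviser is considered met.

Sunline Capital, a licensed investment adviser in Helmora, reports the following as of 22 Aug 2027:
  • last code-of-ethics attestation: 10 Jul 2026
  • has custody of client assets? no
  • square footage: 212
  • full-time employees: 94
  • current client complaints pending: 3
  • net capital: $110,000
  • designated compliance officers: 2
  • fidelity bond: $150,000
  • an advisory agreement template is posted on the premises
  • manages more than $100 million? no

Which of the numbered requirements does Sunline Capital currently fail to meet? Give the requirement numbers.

1. code-of-ethics attestation 408 days ago vs limit 730 → met
2. fidelity bond $150,000 ≥ $150,000 → met
3. client complaints pending 3 > 1 → not met
4. net capital $110,000 < $115,000 → not met
5. designated compliance officers 2 ≥ 2 → met
6. condition 'has custody of client assets' does not hold → requirement n/a → met
7. advisory agreement template present → met
8. condition 'manages more than $100 million' does not hold → requirement n/a → met
Not met: 3, 4

3, 4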